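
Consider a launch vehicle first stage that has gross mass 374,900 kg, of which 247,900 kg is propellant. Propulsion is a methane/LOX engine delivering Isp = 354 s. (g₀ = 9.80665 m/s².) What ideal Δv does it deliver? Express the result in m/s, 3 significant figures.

Δv ≈ 3760 m/s

v_e = Isp · g₀ = 354 × 9.80665 = 3471.6 m/s.
m_f = m₀ − m_prop = 374,900 − 247,900 = 127,000 kg.
By the Tsiolkovsky rocket equation, Δv = v_e · ln(m₀/m_f) = 3471.6 × ln(2.952) = 3471.6 × 1.0825 ≈ 3757.9 m/s.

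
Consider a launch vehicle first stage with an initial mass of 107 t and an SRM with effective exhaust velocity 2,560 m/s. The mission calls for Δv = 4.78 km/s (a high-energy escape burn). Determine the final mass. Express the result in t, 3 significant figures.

final mass ≈ 16.5 t

m₀/m_f = exp(Δv / v_e) = exp(4780 / 2560.0) = exp(1.8672) = 6.4701.
m_f = m₀ / 6.4701 = 107 / 6.4701 = 16.5376 t.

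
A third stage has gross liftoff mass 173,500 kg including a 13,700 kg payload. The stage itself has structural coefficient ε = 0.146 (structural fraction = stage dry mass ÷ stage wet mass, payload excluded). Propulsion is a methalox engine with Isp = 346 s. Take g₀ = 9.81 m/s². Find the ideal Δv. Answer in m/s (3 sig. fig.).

Δv ≈ 5240 m/s

Stage wet mass = m₀ − payload = 173,500 − 13,700 = 159,800 kg.
Stage dry mass = ε × stage wet mass = 0.146 × 159,800 = 23,330.8 kg.
Burnout mass m_f = stage dry + payload = 23,330.8 + 13,700 = 37,030.8 kg.
v_e = Isp · g₀ = 346 × 9.81 = 3394.3 m/s.
From the ideal rocket equation, Δv = v_e · ln(173,500/37,030.8) = 3394.3 × ln(4.685) = 3394.3 × 1.5444 ≈ 5242 m/s.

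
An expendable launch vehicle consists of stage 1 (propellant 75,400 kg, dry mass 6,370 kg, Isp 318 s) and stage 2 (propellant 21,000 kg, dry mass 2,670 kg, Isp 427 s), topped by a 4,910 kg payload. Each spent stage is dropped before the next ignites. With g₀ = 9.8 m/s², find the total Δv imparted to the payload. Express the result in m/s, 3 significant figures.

Δv ≈ 9140 m/s

Ignition mass of stage 1 = 75,400+6,370 + 21,000+2,670 + 4,910 = 110,350 kg.
Stage 1: m₀ = 110,350 kg, m_f = 110,350 − 75,400 = 34,950 kg; Δv = 318×9.8×ln(3.157) = 3116.4×1.1497 ≈ 3583 m/s.
Stage 2: m₀ = 28,580 kg, m_f = 28,580 − 21,000 = 7,580 kg; Δv = 427×9.8×ln(3.77) = 4184.6×1.3272 ≈ 5554 m/s.
Total Δv = 3583 + 5554 = 9137 m/s.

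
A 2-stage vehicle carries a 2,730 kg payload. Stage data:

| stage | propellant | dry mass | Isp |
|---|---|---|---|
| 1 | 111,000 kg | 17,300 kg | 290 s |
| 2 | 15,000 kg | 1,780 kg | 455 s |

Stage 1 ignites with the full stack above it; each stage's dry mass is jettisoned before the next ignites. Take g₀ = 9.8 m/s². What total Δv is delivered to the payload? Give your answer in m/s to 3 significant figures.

Δv ≈ 10500 m/s

Ignition mass of stage 1 = 111,000+17,300 + 15,000+1,780 + 2,730 = 147,810 kg.
Stage 1: m₀ = 147,810 kg, m_f = 147,810 − 111,000 = 36,810 kg; Δv = 290×9.8×ln(4.015) = 2842.0×1.3902 ≈ 3951 m/s.
Stage 2: m₀ = 19,510 kg, m_f = 19,510 − 15,000 = 4,510 kg; Δv = 455×9.8×ln(4.326) = 4459.0×1.4646 ≈ 6531 m/s.
Total Δv = 3951 + 6531 = 10482 m/s.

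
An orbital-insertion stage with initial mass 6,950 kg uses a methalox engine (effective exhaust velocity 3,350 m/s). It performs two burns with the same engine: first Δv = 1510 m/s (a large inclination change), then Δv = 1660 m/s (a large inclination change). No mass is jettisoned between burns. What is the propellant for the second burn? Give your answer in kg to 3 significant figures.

After the first burn: m = 6950 × exp(−1510/3350.0) = 6950 × 0.63715 = 4,428.19 kg.
After the second burn: m = 4,428.19 × exp(−1660/3350.0) = 4,428.19 × 0.60925 = 2,697.87 kg.
Second-burn propellant = 4,428.19 − 2,697.87 = 1,730.32 kg.

propellant for the second burn ≈ 1730 kg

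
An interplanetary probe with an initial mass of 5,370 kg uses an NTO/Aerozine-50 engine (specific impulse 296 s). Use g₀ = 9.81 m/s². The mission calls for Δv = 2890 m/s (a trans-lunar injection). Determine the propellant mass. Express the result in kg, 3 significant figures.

propellant mass ≈ 3390 kg

v_e = Isp · g₀ = 296 × 9.81 = 2903.8 m/s.
m₀/m_f = exp(Δv / v_e) = exp(2890 / 2903.8) = exp(0.9953) = 2.7054.
m_f = 5,370 / 2.7054 = 1,984.92 kg, so propellant = m₀ − m_f = 5,370 − 1,984.92 = 3,385.08 kg.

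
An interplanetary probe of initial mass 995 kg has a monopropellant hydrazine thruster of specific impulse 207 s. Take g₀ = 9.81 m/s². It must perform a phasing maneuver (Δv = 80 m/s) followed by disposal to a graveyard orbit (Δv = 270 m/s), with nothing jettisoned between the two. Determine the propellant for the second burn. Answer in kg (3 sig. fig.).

v_e = Isp · g₀ = 207 × 9.81 = 2030.7 m/s.
After the first burn: m = 995 × exp(−80/2030.7) = 995 × 0.96137 = 956.563 kg.
After the second burn: m = 956.563 × exp(−270/2030.7) = 956.563 × 0.87550 = 837.471 kg.
Second-burn propellant = 956.563 − 837.471 = 119.092 kg.

propellant for the second burn ≈ 119 kg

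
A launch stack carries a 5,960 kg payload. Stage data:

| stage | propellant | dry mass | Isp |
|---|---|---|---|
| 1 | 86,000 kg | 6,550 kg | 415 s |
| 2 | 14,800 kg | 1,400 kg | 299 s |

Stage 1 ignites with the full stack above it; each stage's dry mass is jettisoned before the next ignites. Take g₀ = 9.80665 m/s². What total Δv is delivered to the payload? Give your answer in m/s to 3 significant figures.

Ignition mass of stage 1 = 86,000+6,550 + 14,800+1,400 + 5,960 = 114,710 kg.
Stage 1: m₀ = 114,710 kg, m_f = 114,710 − 86,000 = 28,710 kg; Δv = 415×9.80665×ln(3.995) = 4069.8×1.3852 ≈ 5637 m/s.
Stage 2: m₀ = 22,160 kg, m_f = 22,160 − 14,800 = 7,360 kg; Δv = 299×9.80665×ln(3.011) = 2932.2×1.1022 ≈ 3232 m/s.
Total Δv = 5637 + 3232 = 8869 m/s.

Δv ≈ 8870 m/s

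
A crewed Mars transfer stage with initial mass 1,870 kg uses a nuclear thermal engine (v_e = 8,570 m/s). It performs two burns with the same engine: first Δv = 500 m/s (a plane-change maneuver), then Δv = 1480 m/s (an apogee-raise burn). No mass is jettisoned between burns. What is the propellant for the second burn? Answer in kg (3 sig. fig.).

After the first burn: m = 1870 × exp(−500/8570.0) = 1870 × 0.94333 = 1,764.03 kg.
After the second burn: m = 1,764.03 × exp(−1480/8570.0) = 1,764.03 × 0.84139 = 1,484.24 kg.
Second-burn propellant = 1,764.03 − 1,484.24 = 279.79 kg.

propellant for the second burn ≈ 280 kg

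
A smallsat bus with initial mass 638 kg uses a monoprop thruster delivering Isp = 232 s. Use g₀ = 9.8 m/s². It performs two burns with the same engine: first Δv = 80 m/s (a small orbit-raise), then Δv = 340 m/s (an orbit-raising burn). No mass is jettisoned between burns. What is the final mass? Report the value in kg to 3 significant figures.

final mass ≈ 530 kg

v_e = Isp · g₀ = 232 × 9.8 = 2273.6 m/s.
After the first burn: m = 638 × exp(−80/2273.6) = 638 × 0.96543 = 615.944 kg.
After the second burn: m = 615.944 × exp(−340/2273.6) = 615.944 × 0.86110 = 530.389 kg.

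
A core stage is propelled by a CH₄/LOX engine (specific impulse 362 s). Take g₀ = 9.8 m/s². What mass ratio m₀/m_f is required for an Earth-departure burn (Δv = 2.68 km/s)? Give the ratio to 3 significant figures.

v_e = Isp · g₀ = 362 × 9.8 = 3547.6 m/s.
Using Δv = v_e ln(m₀/m_f): m₀/m_f = exp(Δv / v_e) = exp(2680 / 3547.6) = exp(0.7554) = 2.1285.

mass ratio ≈ 2.13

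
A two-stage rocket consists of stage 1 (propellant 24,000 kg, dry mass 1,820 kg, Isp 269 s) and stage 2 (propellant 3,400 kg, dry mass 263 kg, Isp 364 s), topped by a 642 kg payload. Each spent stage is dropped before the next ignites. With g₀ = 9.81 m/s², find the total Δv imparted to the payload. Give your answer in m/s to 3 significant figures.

Δv ≈ 9770 m/s

Ignition mass of stage 1 = 24,000+1,820 + 3,400+263 + 642 = 30,125 kg.
Stage 1: m₀ = 30,125 kg, m_f = 30,125 − 24,000 = 6,125 kg; Δv = 269×9.81×ln(4.918) = 2638.9×1.5930 ≈ 4204 m/s.
Stage 2: m₀ = 4,305 kg, m_f = 4,305 − 3,400 = 905 kg; Δv = 364×9.81×ln(4.757) = 3570.8×1.5596 ≈ 5569 m/s.
Total Δv = 4204 + 5569 = 9773 m/s.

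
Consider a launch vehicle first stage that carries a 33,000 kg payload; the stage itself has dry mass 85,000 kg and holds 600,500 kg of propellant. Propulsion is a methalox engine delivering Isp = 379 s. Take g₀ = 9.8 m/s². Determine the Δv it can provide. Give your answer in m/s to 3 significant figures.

v_e = Isp · g₀ = 379 × 9.8 = 3714.2 m/s.
m₀ = payload + dry + propellant = 33,000 + 85,000 + 600,500 = 718,500 kg.
m_f = payload + dry = 33,000 + 85,000 = 118,000 kg.
From the ideal rocket equation, Δv = v_e · ln(m₀/m_f) = 3714.2 × ln(6.089) = 3714.2 × 1.8065 ≈ 6709.6 m/s.

Δv ≈ 6710 m/s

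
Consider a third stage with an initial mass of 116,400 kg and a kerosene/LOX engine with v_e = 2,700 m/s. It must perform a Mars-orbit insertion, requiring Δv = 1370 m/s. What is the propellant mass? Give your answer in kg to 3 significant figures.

propellant mass ≈ 46300 kg

Using Δv = v_e ln(m₀/m_f): m₀/m_f = exp(Δv / v_e) = exp(1370 / 2700.0) = exp(0.5074) = 1.6610.
m_f = 116,400 / 1.6610 = 70,078.3 kg, so propellant = m₀ − m_f = 116,400 − 70,078.3 = 46,321.7 kg.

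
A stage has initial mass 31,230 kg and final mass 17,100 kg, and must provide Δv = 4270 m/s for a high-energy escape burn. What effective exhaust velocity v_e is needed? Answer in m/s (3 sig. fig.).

v_e ≈ 7090 m/s

ln(m₀/m_f) = ln(31230/17100) = ln(1.826) = 0.6023.
By the Tsiolkovsky rocket equation, v_e = Δv / ln(m₀/m_f) = 4270 / 0.6023 = 7089.5 m/s.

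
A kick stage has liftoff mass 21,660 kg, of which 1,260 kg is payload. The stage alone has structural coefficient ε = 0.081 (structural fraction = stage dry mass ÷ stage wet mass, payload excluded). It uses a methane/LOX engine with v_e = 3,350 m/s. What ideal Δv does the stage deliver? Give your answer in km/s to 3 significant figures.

Δv ≈ 6.72 km/s

Stage wet mass = m₀ − payload = 21,660 − 1,260 = 20,400 kg.
Stage dry mass = ε × stage wet mass = 0.081 × 20,400 = 1,652.4 kg.
Burnout mass m_f = stage dry + payload = 1,652.4 + 1,260 = 2,912.4 kg.
From the ideal rocket equation, Δv = v_e · ln(21,660/2,912.4) = 3350.0 × ln(7.437) = 3350.0 × 2.0065 ≈ 6722 m/s.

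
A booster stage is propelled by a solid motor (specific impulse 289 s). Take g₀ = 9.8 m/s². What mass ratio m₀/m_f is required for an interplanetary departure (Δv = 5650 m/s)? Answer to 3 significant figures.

v_e = Isp · g₀ = 289 × 9.8 = 2832.2 m/s.
m₀/m_f = exp(Δv / v_e) = exp(5650 / 2832.2) = exp(1.9949) = 7.3516.

mass ratio ≈ 7.35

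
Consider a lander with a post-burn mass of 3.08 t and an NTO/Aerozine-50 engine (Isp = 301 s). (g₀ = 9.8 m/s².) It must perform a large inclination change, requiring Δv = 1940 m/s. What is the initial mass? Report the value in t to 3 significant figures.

v_e = Isp · g₀ = 301 × 9.8 = 2949.8 m/s.
Rocket equation: m₀/m_f = exp(Δv / v_e) = exp(1940 / 2949.8) = exp(0.6577) = 1.9303.
m₀ = m_f × 1.9303 = 3.08 × 1.9303 = 5.94532 t.

initial mass ≈ 5.95 t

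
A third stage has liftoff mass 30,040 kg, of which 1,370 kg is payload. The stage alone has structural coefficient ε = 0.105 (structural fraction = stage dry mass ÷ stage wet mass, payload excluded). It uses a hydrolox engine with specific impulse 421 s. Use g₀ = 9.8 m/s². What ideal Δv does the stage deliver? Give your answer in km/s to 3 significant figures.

Stage wet mass = m₀ − payload = 30,040 − 1,370 = 28,670 kg.
Stage dry mass = ε × stage wet mass = 0.105 × 28,670 = 3,010.35 kg.
Burnout mass m_f = stage dry + payload = 3,010.35 + 1,370 = 4,380.35 kg.
v_e = Isp · g₀ = 421 × 9.8 = 4125.8 m/s.
Rocket equation: Δv = v_e · ln(30,040/4,380.35) = 4125.8 × ln(6.858) = 4125.8 × 1.9254 ≈ 7944 m/s.

Δv ≈ 7.94 km/s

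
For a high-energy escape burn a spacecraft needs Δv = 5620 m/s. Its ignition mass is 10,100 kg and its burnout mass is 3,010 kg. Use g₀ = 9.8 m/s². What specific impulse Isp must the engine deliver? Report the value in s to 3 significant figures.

ln(m₀/m_f) = ln(10100/3010) = ln(3.355) = 1.2106.
Rocket equation: v_e = Δv / ln(m₀/m_f) = 5620 / 1.2106 = 4642.3 m/s.
Isp = v_e / g₀ = 4642.3 / 9.8 = 473.7 s.

Isp ≈ 474 s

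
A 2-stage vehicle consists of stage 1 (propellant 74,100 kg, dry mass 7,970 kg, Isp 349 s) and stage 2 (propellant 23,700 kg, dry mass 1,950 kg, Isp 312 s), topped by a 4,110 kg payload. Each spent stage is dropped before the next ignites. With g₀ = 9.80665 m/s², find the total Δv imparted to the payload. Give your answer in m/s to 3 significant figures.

Δv ≈ 8590 m/s

Ignition mass of stage 1 = 74,100+7,970 + 23,700+1,950 + 4,110 = 111,830 kg.
Stage 1: m₀ = 111,830 kg, m_f = 111,830 − 74,100 = 37,730 kg; Δv = 349×9.80665×ln(2.964) = 3422.5×1.0865 ≈ 3719 m/s.
Stage 2: m₀ = 29,760 kg, m_f = 29,760 − 23,700 = 6,060 kg; Δv = 312×9.80665×ln(4.911) = 3059.7×1.5915 ≈ 4869 m/s.
Total Δv = 3719 + 4869 = 8588 m/s.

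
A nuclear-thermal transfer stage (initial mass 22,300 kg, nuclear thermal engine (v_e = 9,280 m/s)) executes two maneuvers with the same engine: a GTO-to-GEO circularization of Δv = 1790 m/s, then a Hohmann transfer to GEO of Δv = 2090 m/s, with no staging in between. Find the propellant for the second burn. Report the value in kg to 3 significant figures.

After the first burn: m = 22300 × exp(−1790/9280.0) = 22300 × 0.82457 = 18,387.9 kg.
After the second burn: m = 18,387.9 × exp(−2090/9280.0) = 18,387.9 × 0.79834 = 14,679.8 kg.
Second-burn propellant = 18,387.9 − 14,679.8 = 3,708.1 kg.

propellant for the second burn ≈ 3710 kg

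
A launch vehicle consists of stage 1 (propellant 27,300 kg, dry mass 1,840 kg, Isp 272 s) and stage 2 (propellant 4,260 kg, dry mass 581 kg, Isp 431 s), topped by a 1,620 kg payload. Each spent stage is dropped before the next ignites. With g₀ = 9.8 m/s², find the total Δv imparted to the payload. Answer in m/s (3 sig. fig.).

Δv ≈ 8430 m/s

Ignition mass of stage 1 = 27,300+1,840 + 4,260+581 + 1,620 = 35,601 kg.
Stage 1: m₀ = 35,601 kg, m_f = 35,601 − 27,300 = 8,301 kg; Δv = 272×9.8×ln(4.289) = 2665.6×1.4560 ≈ 3881 m/s.
Stage 2: m₀ = 6,461 kg, m_f = 6,461 − 4,260 = 2,201 kg; Δv = 431×9.8×ln(2.935) = 4223.8×1.0769 ≈ 4548 m/s.
Total Δv = 3881 + 4548 = 8429 m/s.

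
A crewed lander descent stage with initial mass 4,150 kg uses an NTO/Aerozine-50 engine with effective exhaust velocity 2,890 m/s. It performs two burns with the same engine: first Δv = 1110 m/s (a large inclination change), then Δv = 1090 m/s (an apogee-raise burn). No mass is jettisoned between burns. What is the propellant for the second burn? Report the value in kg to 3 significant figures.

After the first burn: m = 4150 × exp(−1110/2890.0) = 4150 × 0.68107 = 2,826.44 kg.
After the second burn: m = 2,826.44 × exp(−1090/2890.0) = 2,826.44 × 0.68580 = 1,938.37 kg.
Second-burn propellant = 2,826.44 − 1,938.37 = 888.07 kg.

propellant for the second burn ≈ 888 kg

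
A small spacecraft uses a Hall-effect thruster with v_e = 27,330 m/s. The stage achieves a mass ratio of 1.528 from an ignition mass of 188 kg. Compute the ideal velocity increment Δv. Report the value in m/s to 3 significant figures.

Δv ≈ 11600 m/s

From the ideal rocket equation, Δv = v_e · ln(1.528) = 27330.0 × 0.4240 ≈ 11586.8 m/s.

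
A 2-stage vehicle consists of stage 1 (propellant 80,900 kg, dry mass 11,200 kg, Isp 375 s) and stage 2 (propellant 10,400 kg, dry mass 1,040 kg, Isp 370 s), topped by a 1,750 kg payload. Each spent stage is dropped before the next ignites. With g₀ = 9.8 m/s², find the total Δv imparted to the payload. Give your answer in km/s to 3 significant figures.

Ignition mass of stage 1 = 80,900+11,200 + 10,400+1,040 + 1,750 = 105,290 kg.
Stage 1: m₀ = 105,290 kg, m_f = 105,290 − 80,900 = 24,390 kg; Δv = 375×9.8×ln(4.317) = 3675.0×1.4625 ≈ 5375 m/s.
Stage 2: m₀ = 13,190 kg, m_f = 13,190 − 10,400 = 2,790 kg; Δv = 370×9.8×ln(4.728) = 3626.0×1.5534 ≈ 5633 m/s.
Total Δv = 5375 + 5633 = 11008 m/s.

Δv ≈ 11.0 km/s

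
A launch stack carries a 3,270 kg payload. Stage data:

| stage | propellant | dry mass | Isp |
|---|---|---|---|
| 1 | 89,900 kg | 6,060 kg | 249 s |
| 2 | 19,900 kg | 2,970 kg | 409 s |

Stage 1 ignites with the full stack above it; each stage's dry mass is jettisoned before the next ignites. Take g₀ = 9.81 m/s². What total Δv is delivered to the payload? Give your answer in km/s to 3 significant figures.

Δv ≈ 9.00 km/s

Ignition mass of stage 1 = 89,900+6,060 + 19,900+2,970 + 3,270 = 122,100 kg.
Stage 1: m₀ = 122,100 kg, m_f = 122,100 − 89,900 = 32,200 kg; Δv = 249×9.81×ln(3.792) = 2442.7×1.3329 ≈ 3256 m/s.
Stage 2: m₀ = 26,140 kg, m_f = 26,140 − 19,900 = 6,240 kg; Δv = 409×9.81×ln(4.189) = 4012.3×1.4325 ≈ 5748 m/s.
Total Δv = 3256 + 5748 = 9004 m/s.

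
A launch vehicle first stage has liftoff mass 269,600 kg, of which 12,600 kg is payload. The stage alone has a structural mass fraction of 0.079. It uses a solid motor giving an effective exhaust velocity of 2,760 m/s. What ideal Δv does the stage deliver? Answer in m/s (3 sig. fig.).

Δv ≈ 5810 m/s

Stage wet mass = m₀ − payload = 269,600 − 12,600 = 257,000 kg.
Stage dry mass = ε × stage wet mass = 0.079 × 257,000 = 20,303 kg.
Burnout mass m_f = stage dry + payload = 20,303 + 12,600 = 32,903 kg.
Δv = v_e · ln(269,600/32,903) = 2760.0 × ln(8.194) = 2760.0 × 2.1034 ≈ 5805 m/s.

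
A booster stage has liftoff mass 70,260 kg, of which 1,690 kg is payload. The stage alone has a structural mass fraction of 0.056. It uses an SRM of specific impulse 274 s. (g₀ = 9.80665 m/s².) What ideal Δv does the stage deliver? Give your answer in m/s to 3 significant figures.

Stage wet mass = m₀ − payload = 70,260 − 1,690 = 68,570 kg.
Stage dry mass = ε × stage wet mass = 0.056 × 68,570 = 3,839.92 kg.
Burnout mass m_f = stage dry + payload = 3,839.92 + 1,690 = 5,529.92 kg.
v_e = Isp · g₀ = 274 × 9.80665 = 2687.0 m/s.
Rocket equation: Δv = v_e · ln(70,260/5,529.92) = 2687.0 × ln(12.71) = 2687.0 × 2.5420 ≈ 6830 m/s.

Δv ≈ 6830 m/s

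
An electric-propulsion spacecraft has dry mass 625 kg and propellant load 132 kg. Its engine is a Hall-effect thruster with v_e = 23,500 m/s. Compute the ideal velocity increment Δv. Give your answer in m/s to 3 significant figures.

Δv ≈ 4500 m/s

m₀ = m_dry + m_prop = 625 + 132 = 757 kg.
Δv = v_e · ln(m₀/m_f) = 23500.0 × ln(1.211) = 23500.0 × 0.1916 ≈ 4502.9 m/s.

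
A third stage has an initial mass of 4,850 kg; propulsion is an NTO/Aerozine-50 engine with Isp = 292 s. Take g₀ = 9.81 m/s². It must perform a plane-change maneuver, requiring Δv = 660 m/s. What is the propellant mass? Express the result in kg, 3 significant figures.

propellant mass ≈ 998 kg

v_e = Isp · g₀ = 292 × 9.81 = 2864.5 m/s.
From the ideal rocket equation, m₀/m_f = exp(Δv / v_e) = exp(660 / 2864.5) = exp(0.2304) = 1.2591.
m_f = 4,850 / 1.2591 = 3,851.96 kg, so propellant = m₀ − m_f = 4,850 − 3,851.96 = 998.04 kg.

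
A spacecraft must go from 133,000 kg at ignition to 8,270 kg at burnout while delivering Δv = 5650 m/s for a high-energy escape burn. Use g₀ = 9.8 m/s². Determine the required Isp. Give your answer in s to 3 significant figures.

Isp ≈ 208 s

ln(m₀/m_f) = ln(133000/8270) = ln(16.08) = 2.7777.
From the ideal rocket equation, v_e = Δv / ln(m₀/m_f) = 5650 / 2.7777 = 2034.0 m/s.
Isp = v_e / g₀ = 2034.0 / 9.8 = 207.6 s.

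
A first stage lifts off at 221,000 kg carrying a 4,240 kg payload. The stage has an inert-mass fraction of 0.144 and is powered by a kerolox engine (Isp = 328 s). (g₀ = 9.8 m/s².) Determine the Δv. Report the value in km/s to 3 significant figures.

Δv ≈ 5.88 km/s

Stage wet mass = m₀ − payload = 221,000 − 4,240 = 216,760 kg.
Stage dry mass = ε × stage wet mass = 0.144 × 216,760 = 31,213.4 kg.
Burnout mass m_f = stage dry + payload = 31,213.4 + 4,240 = 35,453.4 kg.
v_e = Isp · g₀ = 328 × 9.8 = 3214.4 m/s.
Δv = v_e · ln(221,000/35,453.4) = 3214.4 × ln(6.234) = 3214.4 × 1.8299 ≈ 5882 m/s.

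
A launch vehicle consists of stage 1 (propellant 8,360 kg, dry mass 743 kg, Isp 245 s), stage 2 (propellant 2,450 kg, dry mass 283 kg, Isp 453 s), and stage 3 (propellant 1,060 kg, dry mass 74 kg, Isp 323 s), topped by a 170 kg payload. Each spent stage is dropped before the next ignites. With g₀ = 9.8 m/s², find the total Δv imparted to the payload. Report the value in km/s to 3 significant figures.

Ignition mass of stage 1 = 8,360+743 + 2,450+283 + 1,060+74 + 170 = 13,140 kg.
Stage 1: m₀ = 13,140 kg, m_f = 13,140 − 8,360 = 4,780 kg; Δv = 245×9.8×ln(2.749) = 2401.0×1.0112 ≈ 2428 m/s.
Stage 2: m₀ = 4,037 kg, m_f = 4,037 − 2,450 = 1,587 kg; Δv = 453×9.8×ln(2.544) = 4439.4×0.9337 ≈ 4145 m/s.
Stage 3: m₀ = 1,304 kg, m_f = 1,304 − 1,060 = 244 kg; Δv = 323×9.8×ln(5.344) = 3165.4×1.6760 ≈ 5305 m/s.
Total Δv = 2428 + 4145 + 5305 = 11878 m/s.

Δv ≈ 11.9 km/s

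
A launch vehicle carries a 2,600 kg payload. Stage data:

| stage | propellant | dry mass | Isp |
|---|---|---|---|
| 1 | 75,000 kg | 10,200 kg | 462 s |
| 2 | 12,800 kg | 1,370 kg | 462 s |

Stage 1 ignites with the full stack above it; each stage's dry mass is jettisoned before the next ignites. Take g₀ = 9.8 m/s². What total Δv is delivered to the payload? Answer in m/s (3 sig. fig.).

Δv ≈ 12500 m/s

Ignition mass of stage 1 = 75,000+10,200 + 12,800+1,370 + 2,600 = 101,970 kg.
Stage 1: m₀ = 101,970 kg, m_f = 101,970 − 75,000 = 26,970 kg; Δv = 462×9.8×ln(3.781) = 4527.6×1.3300 ≈ 6021 m/s.
Stage 2: m₀ = 16,770 kg, m_f = 16,770 − 12,800 = 3,970 kg; Δv = 462×9.8×ln(4.224) = 4527.6×1.4408 ≈ 6523 m/s.
Total Δv = 6021 + 6523 = 12544 m/s.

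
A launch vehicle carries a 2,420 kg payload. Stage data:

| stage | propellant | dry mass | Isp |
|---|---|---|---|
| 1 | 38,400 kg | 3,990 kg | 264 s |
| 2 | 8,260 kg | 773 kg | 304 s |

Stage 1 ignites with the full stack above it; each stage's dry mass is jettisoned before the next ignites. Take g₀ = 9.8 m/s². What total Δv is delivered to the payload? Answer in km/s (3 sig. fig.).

Ignition mass of stage 1 = 38,400+3,990 + 8,260+773 + 2,420 = 53,843 kg.
Stage 1: m₀ = 53,843 kg, m_f = 53,843 − 38,400 = 15,443 kg; Δv = 264×9.8×ln(3.487) = 2587.2×1.2489 ≈ 3231 m/s.
Stage 2: m₀ = 11,453 kg, m_f = 11,453 − 8,260 = 3,193 kg; Δv = 304×9.8×ln(3.587) = 2979.2×1.2773 ≈ 3805 m/s.
Total Δv = 3231 + 3805 = 7036 m/s.

Δv ≈ 7.04 km/s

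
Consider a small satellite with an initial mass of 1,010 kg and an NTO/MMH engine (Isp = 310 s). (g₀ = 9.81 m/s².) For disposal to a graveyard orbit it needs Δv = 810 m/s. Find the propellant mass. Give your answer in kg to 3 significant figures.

v_e = Isp · g₀ = 310 × 9.81 = 3041.1 m/s.
By the Tsiolkovsky rocket equation, m₀/m_f = exp(Δv / v_e) = exp(810 / 3041.1) = exp(0.2664) = 1.3052.
m_f = 1,010 / 1.3052 = 773.828 kg, so propellant = m₀ − m_f = 1,010 − 773.828 = 236.172 kg.

propellant mass ≈ 236 kg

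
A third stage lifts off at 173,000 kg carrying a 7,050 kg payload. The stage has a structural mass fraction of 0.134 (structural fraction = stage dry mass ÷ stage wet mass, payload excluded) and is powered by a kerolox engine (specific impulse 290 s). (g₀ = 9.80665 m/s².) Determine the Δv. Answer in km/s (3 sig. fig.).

Δv ≈ 5.05 km/s

Stage wet mass = m₀ − payload = 173,000 − 7,050 = 165,950 kg.
Stage dry mass = ε × stage wet mass = 0.134 × 165,950 = 22,237.3 kg.
Burnout mass m_f = stage dry + payload = 22,237.3 + 7,050 = 29,287.3 kg.
v_e = Isp · g₀ = 290 × 9.80665 = 2843.9 m/s.
Δv = v_e · ln(173,000/29,287.3) = 2843.9 × ln(5.907) = 2843.9 × 1.7761 ≈ 5051 m/s.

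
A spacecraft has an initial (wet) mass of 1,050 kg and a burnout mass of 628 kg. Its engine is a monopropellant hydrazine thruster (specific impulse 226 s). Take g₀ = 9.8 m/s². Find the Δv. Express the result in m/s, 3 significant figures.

Δv ≈ 1140 m/s

v_e = Isp · g₀ = 226 × 9.8 = 2214.8 m/s.
Δv = v_e · ln(m₀/m_f) = 2214.8 × ln(1.672) = 2214.8 × 0.5140 ≈ 1138.4 m/s.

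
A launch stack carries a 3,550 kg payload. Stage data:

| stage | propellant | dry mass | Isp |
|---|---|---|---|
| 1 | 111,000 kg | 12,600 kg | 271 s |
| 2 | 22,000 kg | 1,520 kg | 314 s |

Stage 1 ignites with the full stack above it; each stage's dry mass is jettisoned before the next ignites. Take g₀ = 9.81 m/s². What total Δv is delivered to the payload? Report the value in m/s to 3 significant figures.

Ignition mass of stage 1 = 111,000+12,600 + 22,000+1,520 + 3,550 = 150,670 kg.
Stage 1: m₀ = 150,670 kg, m_f = 150,670 − 111,000 = 39,670 kg; Δv = 271×9.81×ln(3.798) = 2658.5×1.3345 ≈ 3548 m/s.
Stage 2: m₀ = 27,070 kg, m_f = 27,070 − 22,000 = 5,070 kg; Δv = 314×9.81×ln(5.339) = 3080.3×1.6751 ≈ 5160 m/s.
Total Δv = 3548 + 5160 = 8708 m/s.

Δv ≈ 8710 m/s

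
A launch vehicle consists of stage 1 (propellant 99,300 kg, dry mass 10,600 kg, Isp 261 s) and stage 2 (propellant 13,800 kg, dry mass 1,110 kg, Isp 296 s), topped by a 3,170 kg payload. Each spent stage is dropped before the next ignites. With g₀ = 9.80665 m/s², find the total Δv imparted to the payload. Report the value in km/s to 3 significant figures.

Δv ≈ 8.01 km/s

Ignition mass of stage 1 = 99,300+10,600 + 13,800+1,110 + 3,170 = 127,980 kg.
Stage 1: m₀ = 127,980 kg, m_f = 127,980 − 99,300 = 28,680 kg; Δv = 261×9.80665×ln(4.462) = 2559.5×1.4957 ≈ 3828 m/s.
Stage 2: m₀ = 18,080 kg, m_f = 18,080 − 13,800 = 4,280 kg; Δv = 296×9.80665×ln(4.224) = 2902.8×1.4409 ≈ 4182 m/s.
Total Δv = 3828 + 4182 = 8010 m/s.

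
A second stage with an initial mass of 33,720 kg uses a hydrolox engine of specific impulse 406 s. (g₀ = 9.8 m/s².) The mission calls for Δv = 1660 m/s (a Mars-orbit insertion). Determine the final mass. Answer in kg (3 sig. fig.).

v_e = Isp · g₀ = 406 × 9.8 = 3978.8 m/s.
m₀/m_f = exp(Δv / v_e) = exp(1660 / 3978.8) = exp(0.4172) = 1.5177.
m_f = m₀ / 1.5177 = 33,720 / 1.5177 = 22,217.8 kg.

final mass ≈ 22200 kg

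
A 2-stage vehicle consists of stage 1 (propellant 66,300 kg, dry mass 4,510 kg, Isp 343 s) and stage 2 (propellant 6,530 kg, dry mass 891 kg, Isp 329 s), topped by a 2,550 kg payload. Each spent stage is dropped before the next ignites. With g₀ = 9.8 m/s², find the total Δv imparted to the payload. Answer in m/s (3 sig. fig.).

Δv ≈ 9210 m/s

Ignition mass of stage 1 = 66,300+4,510 + 6,530+891 + 2,550 = 80,781 kg.
Stage 1: m₀ = 80,781 kg, m_f = 80,781 − 66,300 = 14,481 kg; Δv = 343×9.8×ln(5.578) = 3361.4×1.7189 ≈ 5778 m/s.
Stage 2: m₀ = 9,971 kg, m_f = 9,971 − 6,530 = 3,441 kg; Δv = 329×9.8×ln(2.898) = 3224.2×1.0639 ≈ 3430 m/s.
Total Δv = 5778 + 3430 = 9208 m/s.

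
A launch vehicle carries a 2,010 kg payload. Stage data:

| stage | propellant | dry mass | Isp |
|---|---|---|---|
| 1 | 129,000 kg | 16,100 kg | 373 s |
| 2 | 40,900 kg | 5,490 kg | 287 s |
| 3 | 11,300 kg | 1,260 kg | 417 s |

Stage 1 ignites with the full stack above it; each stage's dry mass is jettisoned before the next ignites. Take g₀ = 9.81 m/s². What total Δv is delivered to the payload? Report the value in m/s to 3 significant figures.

Ignition mass of stage 1 = 129,000+16,100 + 40,900+5,490 + 11,300+1,260 + 2,010 = 206,060 kg.
Stage 1: m₀ = 206,060 kg, m_f = 206,060 − 129,000 = 77,060 kg; Δv = 373×9.81×ln(2.674) = 3659.1×0.9836 ≈ 3599 m/s.
Stage 2: m₀ = 60,960 kg, m_f = 60,960 − 40,900 = 20,060 kg; Δv = 287×9.81×ln(3.039) = 2815.5×1.1115 ≈ 3129 m/s.
Stage 3: m₀ = 14,570 kg, m_f = 14,570 − 11,300 = 3,270 kg; Δv = 417×9.81×ln(4.456) = 4090.8×1.4942 ≈ 6112 m/s.
Total Δv = 3599 + 3129 + 6112 = 12840 m/s.

Δv ≈ 12800 m/s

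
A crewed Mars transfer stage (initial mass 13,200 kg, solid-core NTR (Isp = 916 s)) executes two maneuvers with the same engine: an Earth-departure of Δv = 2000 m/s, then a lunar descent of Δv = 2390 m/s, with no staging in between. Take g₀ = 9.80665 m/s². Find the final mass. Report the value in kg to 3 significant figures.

final mass ≈ 8100 kg

v_e = Isp · g₀ = 916 × 9.80665 = 8982.9 m/s.
After the first burn: m = 13200 × exp(−2000/8982.9) = 13200 × 0.80040 = 10,565.3 kg.
After the second burn: m = 10,565.3 × exp(−2390/8982.9) = 10,565.3 × 0.76639 = 8,097.14 kg.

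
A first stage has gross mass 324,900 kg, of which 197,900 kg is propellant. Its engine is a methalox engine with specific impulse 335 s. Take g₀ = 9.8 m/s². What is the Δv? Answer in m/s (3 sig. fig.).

v_e = Isp · g₀ = 335 × 9.8 = 3283.0 m/s.
m_f = m₀ − m_prop = 324,900 − 197,900 = 127,000 kg.
Δv = v_e · ln(m₀/m_f) = 3283.0 × ln(2.558) = 3283.0 × 0.9393 ≈ 3083.8 m/s.

Δv ≈ 3080 m/s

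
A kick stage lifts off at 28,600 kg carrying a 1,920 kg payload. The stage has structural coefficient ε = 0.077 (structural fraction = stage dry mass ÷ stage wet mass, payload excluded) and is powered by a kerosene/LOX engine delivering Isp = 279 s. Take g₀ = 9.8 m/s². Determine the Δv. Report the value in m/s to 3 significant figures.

Δv ≈ 5400 m/s

Stage wet mass = m₀ − payload = 28,600 − 1,920 = 26,680 kg.
Stage dry mass = ε × stage wet mass = 0.077 × 26,680 = 2,054.36 kg.
Burnout mass m_f = stage dry + payload = 2,054.36 + 1,920 = 3,974.36 kg.
v_e = Isp · g₀ = 279 × 9.8 = 2734.2 m/s.
Δv = v_e · ln(28,600/3,974.36) = 2734.2 × ln(7.196) = 2734.2 × 1.9735 ≈ 5396 m/s.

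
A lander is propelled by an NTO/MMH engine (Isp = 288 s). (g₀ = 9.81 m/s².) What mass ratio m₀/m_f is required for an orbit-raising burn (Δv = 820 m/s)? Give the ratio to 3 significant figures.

mass ratio ≈ 1.34

v_e = Isp · g₀ = 288 × 9.81 = 2825.3 m/s.
From the ideal rocket equation, m₀/m_f = exp(Δv / v_e) = exp(820 / 2825.3) = exp(0.2902) = 1.3367.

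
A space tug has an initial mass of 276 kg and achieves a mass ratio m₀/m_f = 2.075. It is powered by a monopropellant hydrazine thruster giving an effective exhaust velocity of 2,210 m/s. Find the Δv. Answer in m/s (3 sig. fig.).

Using Δv = v_e ln(m₀/m_f): Δv = v_e · ln(2.075) = 2210.0 × 0.7300 ≈ 1613.2 m/s.

Δv ≈ 1610 m/s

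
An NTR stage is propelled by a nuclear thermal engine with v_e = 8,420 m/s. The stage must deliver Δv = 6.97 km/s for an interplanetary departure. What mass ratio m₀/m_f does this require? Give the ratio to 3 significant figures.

mass ratio ≈ 2.29

Using Δv = v_e ln(m₀/m_f): m₀/m_f = exp(Δv / v_e) = exp(6970 / 8420.0) = exp(0.8278) = 2.2883.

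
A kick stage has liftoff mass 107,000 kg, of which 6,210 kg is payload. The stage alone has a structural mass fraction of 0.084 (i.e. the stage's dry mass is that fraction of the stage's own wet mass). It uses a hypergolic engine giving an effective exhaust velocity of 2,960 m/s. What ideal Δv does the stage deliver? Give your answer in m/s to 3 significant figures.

Stage wet mass = m₀ − payload = 107,000 − 6,210 = 100,790 kg.
Stage dry mass = ε × stage wet mass = 0.084 × 100,790 = 8,466.36 kg.
Burnout mass m_f = stage dry + payload = 8,466.36 + 6,210 = 14,676.36 kg.
Using Δv = v_e ln(m₀/m_f): Δv = v_e · ln(107,000/14,676.36) = 2960.0 × ln(7.291) = 2960.0 × 1.9866 ≈ 5880 m/s.

Δv ≈ 5880 m/s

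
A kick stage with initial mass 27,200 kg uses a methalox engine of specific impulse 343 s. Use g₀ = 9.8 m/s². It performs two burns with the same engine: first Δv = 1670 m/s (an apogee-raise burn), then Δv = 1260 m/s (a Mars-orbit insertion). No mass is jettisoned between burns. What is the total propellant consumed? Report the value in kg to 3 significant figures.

total propellant consumed ≈ 15800 kg

v_e = Isp · g₀ = 343 × 9.8 = 3361.4 m/s.
After the first burn: m = 27200 × exp(−1670/3361.4) = 27200 × 0.60846 = 16,550.1 kg.
After the second burn: m = 16,550.1 × exp(−1260/3361.4) = 16,550.1 × 0.68740 = 11,376.5 kg.
Total propellant = m₀ − m_final = 27200 − 11,376.5 = 15,823.5 kg.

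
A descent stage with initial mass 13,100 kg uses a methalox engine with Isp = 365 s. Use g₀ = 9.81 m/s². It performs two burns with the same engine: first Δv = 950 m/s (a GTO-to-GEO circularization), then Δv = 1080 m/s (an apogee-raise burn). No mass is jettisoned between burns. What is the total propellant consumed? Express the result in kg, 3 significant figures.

total propellant consumed ≈ 5670 kg

v_e = Isp · g₀ = 365 × 9.81 = 3580.7 m/s.
After the first burn: m = 13100 × exp(−950/3580.7) = 13100 × 0.76696 = 10,047.2 kg.
After the second burn: m = 10,047.2 × exp(−1080/3580.7) = 10,047.2 × 0.73962 = 7,431.11 kg.
Total propellant = m₀ − m_final = 13100 − 7,431.11 = 5,668.89 kg.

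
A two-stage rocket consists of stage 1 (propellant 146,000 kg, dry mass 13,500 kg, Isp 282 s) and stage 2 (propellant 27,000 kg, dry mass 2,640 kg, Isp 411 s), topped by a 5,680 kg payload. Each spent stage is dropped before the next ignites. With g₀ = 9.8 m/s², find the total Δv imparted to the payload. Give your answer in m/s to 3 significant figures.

Δv ≈ 9650 m/s

Ignition mass of stage 1 = 146,000+13,500 + 27,000+2,640 + 5,680 = 194,820 kg.
Stage 1: m₀ = 194,820 kg, m_f = 194,820 − 146,000 = 48,820 kg; Δv = 282×9.8×ln(3.991) = 2763.6×1.3839 ≈ 3825 m/s.
Stage 2: m₀ = 35,320 kg, m_f = 35,320 − 27,000 = 8,320 kg; Δv = 411×9.8×ln(4.245) = 4027.8×1.4458 ≈ 5823 m/s.
Total Δv = 3825 + 5823 = 9648 m/s.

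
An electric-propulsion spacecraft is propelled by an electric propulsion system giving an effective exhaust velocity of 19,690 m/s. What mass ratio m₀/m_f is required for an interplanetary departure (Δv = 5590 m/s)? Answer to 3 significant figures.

mass ratio ≈ 1.33

By the Tsiolkovsky rocket equation, m₀/m_f = exp(Δv / v_e) = exp(5590 / 19690.0) = exp(0.2839) = 1.3283.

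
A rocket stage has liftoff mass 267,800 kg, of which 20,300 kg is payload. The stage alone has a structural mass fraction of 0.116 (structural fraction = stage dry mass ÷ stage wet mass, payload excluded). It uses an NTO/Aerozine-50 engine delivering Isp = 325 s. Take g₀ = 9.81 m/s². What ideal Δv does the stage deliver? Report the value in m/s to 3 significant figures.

Stage wet mass = m₀ − payload = 267,800 − 20,300 = 247,500 kg.
Stage dry mass = ε × stage wet mass = 0.116 × 247,500 = 28,710 kg.
Burnout mass m_f = stage dry + payload = 28,710 + 20,300 = 49,010 kg.
v_e = Isp · g₀ = 325 × 9.81 = 3188.2 m/s.
Δv = v_e · ln(267,800/49,010) = 3188.2 × ln(5.464) = 3188.2 × 1.6982 ≈ 5414 m/s.

Δv ≈ 5410 m/s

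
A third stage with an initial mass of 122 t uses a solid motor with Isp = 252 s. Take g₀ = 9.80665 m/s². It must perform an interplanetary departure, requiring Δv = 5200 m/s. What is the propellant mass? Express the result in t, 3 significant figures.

v_e = Isp · g₀ = 252 × 9.80665 = 2471.3 m/s.
Using Δv = v_e ln(m₀/m_f): m₀/m_f = exp(Δv / v_e) = exp(5200 / 2471.3) = exp(2.1042) = 8.2003.
m_f = 122 / 8.2003 = 14.8775 t, so propellant = m₀ − m_f = 122 − 14.8775 = 107.1225 t.

propellant mass ≈ 107 t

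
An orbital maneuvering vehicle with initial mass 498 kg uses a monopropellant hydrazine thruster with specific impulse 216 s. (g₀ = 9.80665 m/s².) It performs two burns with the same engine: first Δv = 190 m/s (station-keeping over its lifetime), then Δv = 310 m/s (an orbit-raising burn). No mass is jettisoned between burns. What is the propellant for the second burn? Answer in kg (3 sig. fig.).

propellant for the second burn ≈ 62.0 kg

v_e = Isp · g₀ = 216 × 9.80665 = 2118.2 m/s.
After the first burn: m = 498 × exp(−190/2118.2) = 498 × 0.91421 = 455.277 kg.
After the second burn: m = 455.277 × exp(−310/2118.2) = 455.277 × 0.86386 = 393.296 kg.
Second-burn propellant = 455.277 − 393.296 = 61.981 kg.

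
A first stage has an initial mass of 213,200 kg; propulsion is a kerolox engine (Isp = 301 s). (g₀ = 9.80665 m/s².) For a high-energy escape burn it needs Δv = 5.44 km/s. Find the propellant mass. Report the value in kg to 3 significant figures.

v_e = Isp · g₀ = 301 × 9.80665 = 2951.8 m/s.
Rocket equation: m₀/m_f = exp(Δv / v_e) = exp(5440 / 2951.8) = exp(1.8429) = 6.3151.
m_f = 213,200 / 6.3151 = 33,760.4 kg, so propellant = m₀ − m_f = 213,200 − 33,760.4 = 179,439.6 kg.

propellant mass ≈ 179000 kg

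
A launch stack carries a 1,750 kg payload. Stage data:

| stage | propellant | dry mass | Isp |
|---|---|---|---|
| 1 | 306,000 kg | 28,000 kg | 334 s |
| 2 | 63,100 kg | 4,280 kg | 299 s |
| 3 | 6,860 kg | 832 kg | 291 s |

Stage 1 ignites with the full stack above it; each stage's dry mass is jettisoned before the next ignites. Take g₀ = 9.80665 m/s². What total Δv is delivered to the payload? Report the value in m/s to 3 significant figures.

Ignition mass of stage 1 = 306,000+28,000 + 63,100+4,280 + 6,860+832 + 1,750 = 410,822 kg.
Stage 1: m₀ = 410,822 kg, m_f = 410,822 − 306,000 = 104,822 kg; Δv = 334×9.80665×ln(3.919) = 3275.4×1.3659 ≈ 4474 m/s.
Stage 2: m₀ = 76,822 kg, m_f = 76,822 − 63,100 = 13,722 kg; Δv = 299×9.80665×ln(5.598) = 2932.2×1.7225 ≈ 5051 m/s.
Stage 3: m₀ = 9,442 kg, m_f = 9,442 − 6,860 = 2,582 kg; Δv = 291×9.80665×ln(3.657) = 2853.7×1.2966 ≈ 3700 m/s.
Total Δv = 4474 + 5051 + 3700 = 13225 m/s.

Δv ≈ 13200 m/s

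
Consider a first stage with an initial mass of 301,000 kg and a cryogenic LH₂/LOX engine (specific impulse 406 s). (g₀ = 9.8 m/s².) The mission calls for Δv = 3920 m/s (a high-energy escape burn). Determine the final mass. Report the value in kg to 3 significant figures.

final mass ≈ 112000 kg

v_e = Isp · g₀ = 406 × 9.8 = 3978.8 m/s.
By the Tsiolkovsky rocket equation, m₀/m_f = exp(Δv / v_e) = exp(3920 / 3978.8) = exp(0.9852) = 2.6784.
m_f = m₀ / 2.6784 = 301,000 / 2.6784 = 112,381 kg.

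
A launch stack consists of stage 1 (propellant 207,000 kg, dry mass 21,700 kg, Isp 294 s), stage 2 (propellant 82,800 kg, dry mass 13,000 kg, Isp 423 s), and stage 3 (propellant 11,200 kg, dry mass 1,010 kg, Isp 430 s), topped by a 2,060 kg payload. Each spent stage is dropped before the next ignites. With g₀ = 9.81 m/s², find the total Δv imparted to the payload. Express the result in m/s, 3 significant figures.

Ignition mass of stage 1 = 207,000+21,700 + 82,800+13,000 + 11,200+1,010 + 2,060 = 338,770 kg.
Stage 1: m₀ = 338,770 kg, m_f = 338,770 − 207,000 = 131,770 kg; Δv = 294×9.81×ln(2.571) = 2884.1×0.9443 ≈ 2723 m/s.
Stage 2: m₀ = 110,070 kg, m_f = 110,070 − 82,800 = 27,270 kg; Δv = 423×9.81×ln(4.036) = 4149.6×1.3953 ≈ 5790 m/s.
Stage 3: m₀ = 14,270 kg, m_f = 14,270 − 11,200 = 3,070 kg; Δv = 430×9.81×ln(4.648) = 4218.3×1.5365 ≈ 6481 m/s.
Total Δv = 2723 + 5790 + 6481 = 14994 m/s.

Δv ≈ 15000 m/s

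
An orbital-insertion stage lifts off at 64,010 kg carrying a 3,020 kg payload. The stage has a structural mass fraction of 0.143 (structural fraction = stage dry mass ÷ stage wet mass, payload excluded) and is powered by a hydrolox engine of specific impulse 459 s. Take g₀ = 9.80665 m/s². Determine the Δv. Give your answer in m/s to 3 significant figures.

Stage wet mass = m₀ − payload = 64,010 − 3,020 = 60,990 kg.
Stage dry mass = ε × stage wet mass = 0.143 × 60,990 = 8,721.57 kg.
Burnout mass m_f = stage dry + payload = 8,721.57 + 3,020 = 11,741.57 kg.
v_e = Isp · g₀ = 459 × 9.80665 = 4501.3 m/s.
Using Δv = v_e ln(m₀/m_f): Δv = v_e · ln(64,010/11,741.57) = 4501.3 × ln(5.452) = 4501.3 × 1.6959 ≈ 7634 m/s.

Δv ≈ 7630 m/s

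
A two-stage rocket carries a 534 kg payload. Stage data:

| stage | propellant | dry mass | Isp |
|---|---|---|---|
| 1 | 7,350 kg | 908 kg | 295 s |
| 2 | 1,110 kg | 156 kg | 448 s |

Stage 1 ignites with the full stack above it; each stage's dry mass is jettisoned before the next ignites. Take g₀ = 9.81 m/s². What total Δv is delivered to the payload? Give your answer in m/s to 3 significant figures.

Δv ≈ 8010 m/s

Ignition mass of stage 1 = 7,350+908 + 1,110+156 + 534 = 10,058 kg.
Stage 1: m₀ = 10,058 kg, m_f = 10,058 − 7,350 = 2,708 kg; Δv = 295×9.81×ln(3.714) = 2894.0×1.3122 ≈ 3797 m/s.
Stage 2: m₀ = 1,800 kg, m_f = 1,800 − 1,110 = 690 kg; Δv = 448×9.81×ln(2.609) = 4394.9×0.9589 ≈ 4214 m/s.
Total Δv = 3797 + 4214 = 8011 m/s.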